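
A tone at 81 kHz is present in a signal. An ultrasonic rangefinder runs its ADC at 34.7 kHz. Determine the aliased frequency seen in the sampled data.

11.6 kHz

81 kHz mod fs = 11.6 kHz.
11.6 kHz ≤ fs/2 = 17.35 kHz, appears at 11.6 kHz.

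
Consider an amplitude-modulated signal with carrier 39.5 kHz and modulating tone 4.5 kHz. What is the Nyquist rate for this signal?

88 kHz

AM sidebands sit at fc ± fm = 35 kHz and 44 kHz.
Highest-frequency component: 44 kHz.
Nyquist rate = 2 × 44 kHz = 88 kHz.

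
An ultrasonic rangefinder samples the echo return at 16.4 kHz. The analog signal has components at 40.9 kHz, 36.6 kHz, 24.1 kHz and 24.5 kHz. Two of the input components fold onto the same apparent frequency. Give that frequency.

fs/2 = 8.2 kHz.
40.9 kHz mod fs = 8.1 kHz.
8.1 kHz ≤ fs/2 = 8.2 kHz, appears at 8.1 kHz.
36.6 kHz mod fs = 3.8 kHz.
3.8 kHz ≤ fs/2 = 8.2 kHz, appears at 3.8 kHz.
24.1 kHz mod fs = 7.7 kHz.
7.7 kHz ≤ fs/2 = 8.2 kHz, appears at 7.7 kHz.
24.5 kHz mod fs = 8.1 kHz.
8.1 kHz ≤ fs/2 = 8.2 kHz, appears at 8.1 kHz.
24.5 kHz and 40.9 kHz both map to 8.1 kHz.

8.1 kHz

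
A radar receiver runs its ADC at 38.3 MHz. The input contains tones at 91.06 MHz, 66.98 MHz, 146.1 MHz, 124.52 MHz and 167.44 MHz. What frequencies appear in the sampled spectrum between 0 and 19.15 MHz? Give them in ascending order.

fs/2 = 19.15 MHz.
91.06 MHz mod fs = 14.46 MHz.
14.46 MHz ≤ fs/2 = 19.15 MHz, appears at 14.46 MHz.
66.98 MHz mod fs = 28.68 MHz.
28.68 MHz > fs/2 = 19.15 MHz, folds to fs − 28.68 MHz = 9.62 MHz.
146.1 MHz mod fs = 31.2 MHz.
31.2 MHz > fs/2 = 19.15 MHz, folds to fs − 31.2 MHz = 7.1 MHz.
124.52 MHz mod fs = 9.62 MHz.
9.62 MHz ≤ fs/2 = 19.15 MHz, appears at 9.62 MHz.
167.44 MHz mod fs = 14.24 MHz.
14.24 MHz ≤ fs/2 = 19.15 MHz, appears at 14.24 MHz.
Distinct values: {7.1 MHz, 9.62 MHz, 14.24 MHz, 14.46 MHz}.

7.1 MHz, 9.62 MHz, 14.24 MHz, 14.46 MHz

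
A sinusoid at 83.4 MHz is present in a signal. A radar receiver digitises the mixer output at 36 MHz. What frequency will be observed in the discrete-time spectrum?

11.4 MHz

83.4 MHz mod fs = 11.4 MHz.
11.4 MHz ≤ fs/2 = 18 MHz, appears at 11.4 MHz.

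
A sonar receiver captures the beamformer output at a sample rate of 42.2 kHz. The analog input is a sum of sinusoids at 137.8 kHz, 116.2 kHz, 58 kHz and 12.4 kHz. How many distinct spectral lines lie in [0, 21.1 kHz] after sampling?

4

fs/2 = 21.1 kHz.
137.8 kHz mod fs = 11.2 kHz.
11.2 kHz ≤ fs/2 = 21.1 kHz, appears at 11.2 kHz.
116.2 kHz mod fs = 31.8 kHz.
31.8 kHz > fs/2 = 21.1 kHz, folds to fs − 31.8 kHz = 10.4 kHz.
58 kHz mod fs = 15.8 kHz.
15.8 kHz ≤ fs/2 = 21.1 kHz, appears at 15.8 kHz.
12.4 kHz ≤ fs/2 = 21.1 kHz, passes unchanged.
Distinct values: {10.4 kHz, 11.2 kHz, 12.4 kHz, 15.8 kHz} → 4.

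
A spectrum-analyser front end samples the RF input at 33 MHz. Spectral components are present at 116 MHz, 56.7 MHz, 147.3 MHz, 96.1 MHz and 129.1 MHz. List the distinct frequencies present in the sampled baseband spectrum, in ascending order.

2.9 MHz, 9.3 MHz, 15.3 MHz, 16 MHz

fs/2 = 16.5 MHz.
116 MHz mod fs = 17 MHz.
17 MHz > fs/2 = 16.5 MHz, folds to fs − 17 MHz = 16 MHz.
56.7 MHz mod fs = 23.7 MHz.
23.7 MHz > fs/2 = 16.5 MHz, folds to fs − 23.7 MHz = 9.3 MHz.
147.3 MHz mod fs = 15.3 MHz.
15.3 MHz ≤ fs/2 = 16.5 MHz, appears at 15.3 MHz.
96.1 MHz mod fs = 30.1 MHz.
30.1 MHz > fs/2 = 16.5 MHz, folds to fs − 30.1 MHz = 2.9 MHz.
129.1 MHz mod fs = 30.1 MHz.
30.1 MHz > fs/2 = 16.5 MHz, folds to fs − 30.1 MHz = 2.9 MHz.
Distinct values: {2.9 MHz, 9.3 MHz, 15.3 MHz, 16 MHz}.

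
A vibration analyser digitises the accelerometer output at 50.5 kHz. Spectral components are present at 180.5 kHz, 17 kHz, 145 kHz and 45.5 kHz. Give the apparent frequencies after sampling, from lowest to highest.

5 kHz, 6.5 kHz, 17 kHz, 21.5 kHz

fs/2 = 25.25 kHz.
180.5 kHz mod fs = 29 kHz.
29 kHz > fs/2 = 25.25 kHz, folds to fs − 29 kHz = 21.5 kHz.
17 kHz ≤ fs/2 = 25.25 kHz, passes unchanged.
145 kHz mod fs = 44 kHz.
44 kHz > fs/2 = 25.25 kHz, folds to fs − 44 kHz = 6.5 kHz.
45.5 kHz > fs/2 = 25.25 kHz, folds to fs − 45.5 kHz = 5 kHz.
Distinct values: {5 kHz, 6.5 kHz, 17 kHz, 21.5 kHz}.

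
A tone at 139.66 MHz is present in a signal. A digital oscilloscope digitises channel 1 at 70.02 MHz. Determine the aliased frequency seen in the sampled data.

0.38 MHz

139.66 MHz mod fs = 69.64 MHz.
69.64 MHz > fs/2 = 35.01 MHz, folds to fs − 69.64 MHz = 0.38 MHz.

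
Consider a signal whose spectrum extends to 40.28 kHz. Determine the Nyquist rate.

80.56 kHz

Nyquist rate = 2 × 40.28 kHz = 80.56 kHz.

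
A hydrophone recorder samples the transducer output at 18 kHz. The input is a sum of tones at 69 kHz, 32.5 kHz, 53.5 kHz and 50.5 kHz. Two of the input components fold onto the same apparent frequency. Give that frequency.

fs/2 = 9 kHz.
69 kHz mod fs = 15 kHz.
15 kHz > fs/2 = 9 kHz, folds to fs − 15 kHz = 3 kHz.
32.5 kHz mod fs = 14.5 kHz.
14.5 kHz > fs/2 = 9 kHz, folds to fs − 14.5 kHz = 3.5 kHz.
53.5 kHz mod fs = 17.5 kHz.
17.5 kHz > fs/2 = 9 kHz, folds to fs − 17.5 kHz = 0.5 kHz.
50.5 kHz mod fs = 14.5 kHz.
14.5 kHz > fs/2 = 9 kHz, folds to fs − 14.5 kHz = 3.5 kHz.
32.5 kHz and 50.5 kHz both map to 3.5 kHz.

3.5 kHz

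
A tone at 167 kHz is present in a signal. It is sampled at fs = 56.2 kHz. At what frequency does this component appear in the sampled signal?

1.6 kHz

167 kHz mod fs = 54.6 kHz.
54.6 kHz > fs/2 = 28.1 kHz, folds to fs − 54.6 kHz = 1.6 kHz.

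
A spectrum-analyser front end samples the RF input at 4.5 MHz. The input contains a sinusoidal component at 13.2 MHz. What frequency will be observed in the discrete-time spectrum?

13.2 MHz mod fs = 4.2 MHz.
4.2 MHz > fs/2 = 2.25 MHz, folds to fs − 4.2 MHz = 0.3 MHz.

0.3 MHz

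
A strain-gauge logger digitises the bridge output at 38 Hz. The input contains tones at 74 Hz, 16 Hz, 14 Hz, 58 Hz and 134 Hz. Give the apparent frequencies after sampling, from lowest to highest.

fs/2 = 19 Hz.
74 Hz mod fs = 36 Hz.
36 Hz > fs/2 = 19 Hz, folds to fs − 36 Hz = 2 Hz.
16 Hz ≤ fs/2 = 19 Hz, passes unchanged.
14 Hz ≤ fs/2 = 19 Hz, passes unchanged.
58 Hz mod fs = 20 Hz.
20 Hz > fs/2 = 19 Hz, folds to fs − 20 Hz = 18 Hz.
134 Hz mod fs = 20 Hz.
20 Hz > fs/2 = 19 Hz, folds to fs − 20 Hz = 18 Hz.
Distinct values: {2 Hz, 14 Hz, 16 Hz, 18 Hz}.

2 Hz, 14 Hz, 16 Hz, 18 Hz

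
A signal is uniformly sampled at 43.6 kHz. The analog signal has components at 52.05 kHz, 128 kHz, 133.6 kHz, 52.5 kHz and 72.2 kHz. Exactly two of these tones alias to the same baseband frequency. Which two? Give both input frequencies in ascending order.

128 kHz, 133.6 kHz

fs/2 = 21.8 kHz.
52.05 kHz mod fs = 8.45 kHz.
8.45 kHz ≤ fs/2 = 21.8 kHz, appears at 8.45 kHz.
128 kHz mod fs = 40.8 kHz.
40.8 kHz > fs/2 = 21.8 kHz, folds to fs − 40.8 kHz = 2.8 kHz.
133.6 kHz mod fs = 2.8 kHz.
2.8 kHz ≤ fs/2 = 21.8 kHz, appears at 2.8 kHz.
52.5 kHz mod fs = 8.9 kHz.
8.9 kHz ≤ fs/2 = 21.8 kHz, appears at 8.9 kHz.
72.2 kHz mod fs = 28.6 kHz.
28.6 kHz > fs/2 = 21.8 kHz, folds to fs − 28.6 kHz = 15 kHz.
128 kHz and 133.6 kHz both map to 2.8 kHz.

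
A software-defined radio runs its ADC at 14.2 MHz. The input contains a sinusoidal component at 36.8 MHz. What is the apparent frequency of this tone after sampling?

36.8 MHz mod fs = 8.4 MHz.
8.4 MHz > fs/2 = 7.1 MHz, folds to fs − 8.4 MHz = 5.8 MHz.

5.8 MHz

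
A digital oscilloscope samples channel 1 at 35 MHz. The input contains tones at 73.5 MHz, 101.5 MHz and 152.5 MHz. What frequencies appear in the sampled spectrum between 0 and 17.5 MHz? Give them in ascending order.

fs/2 = 17.5 MHz.
73.5 MHz mod fs = 3.5 MHz.
3.5 MHz ≤ fs/2 = 17.5 MHz, appears at 3.5 MHz.
101.5 MHz mod fs = 31.5 MHz.
31.5 MHz > fs/2 = 17.5 MHz, folds to fs − 31.5 MHz = 3.5 MHz.
152.5 MHz mod fs = 12.5 MHz.
12.5 MHz ≤ fs/2 = 17.5 MHz, appears at 12.5 MHz.
Distinct values: {3.5 MHz, 12.5 MHz}.

3.5 MHz, 12.5 MHz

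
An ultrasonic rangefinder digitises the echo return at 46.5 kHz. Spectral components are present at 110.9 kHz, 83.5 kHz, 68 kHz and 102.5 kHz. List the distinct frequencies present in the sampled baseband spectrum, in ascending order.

9.5 kHz, 17.9 kHz, 21.5 kHz

fs/2 = 23.25 kHz.
110.9 kHz mod fs = 17.9 kHz.
17.9 kHz ≤ fs/2 = 23.25 kHz, appears at 17.9 kHz.
83.5 kHz mod fs = 37 kHz.
37 kHz > fs/2 = 23.25 kHz, folds to fs − 37 kHz = 9.5 kHz.
68 kHz mod fs = 21.5 kHz.
21.5 kHz ≤ fs/2 = 23.25 kHz, appears at 21.5 kHz.
102.5 kHz mod fs = 9.5 kHz.
9.5 kHz ≤ fs/2 = 23.25 kHz, appears at 9.5 kHz.
Distinct values: {9.5 kHz, 17.9 kHz, 21.5 kHz}.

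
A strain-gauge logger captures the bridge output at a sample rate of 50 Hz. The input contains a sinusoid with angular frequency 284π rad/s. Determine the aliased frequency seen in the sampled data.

ω = 284π rad/s → f = ω/(2π) = 142 Hz.
142 Hz mod fs = 42 Hz.
42 Hz > fs/2 = 25 Hz, folds to fs − 42 Hz = 8 Hz.

8 Hz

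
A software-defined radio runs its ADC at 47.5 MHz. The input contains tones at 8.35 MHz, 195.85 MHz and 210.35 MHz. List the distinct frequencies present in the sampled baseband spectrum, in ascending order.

5.85 MHz, 8.35 MHz, 20.35 MHz

fs/2 = 23.75 MHz.
8.35 MHz ≤ fs/2 = 23.75 MHz, passes unchanged.
195.85 MHz mod fs = 5.85 MHz.
5.85 MHz ≤ fs/2 = 23.75 MHz, appears at 5.85 MHz.
210.35 MHz mod fs = 20.35 MHz.
20.35 MHz ≤ fs/2 = 23.75 MHz, appears at 20.35 MHz.
Distinct values: {5.85 MHz, 8.35 MHz, 20.35 MHz}.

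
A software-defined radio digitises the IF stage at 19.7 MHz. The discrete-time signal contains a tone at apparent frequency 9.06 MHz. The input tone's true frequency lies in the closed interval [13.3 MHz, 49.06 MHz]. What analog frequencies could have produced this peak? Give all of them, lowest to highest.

28.76 MHz, 30.34 MHz, 48.46 MHz

Frequencies that alias to 9.06 MHz are k·fs ± 9.06 MHz for integer k ≥ 0.
k=0: 9.06 MHz.
k=1: 10.64 MHz, 28.76 MHz.
k=2: 30.34 MHz, 48.46 MHz.
k=3: 50.04 MHz, 68.16 MHz.
Within [13.3 MHz, 49.06 MHz]: 28.76 MHz, 30.34 MHz, 48.46 MHz.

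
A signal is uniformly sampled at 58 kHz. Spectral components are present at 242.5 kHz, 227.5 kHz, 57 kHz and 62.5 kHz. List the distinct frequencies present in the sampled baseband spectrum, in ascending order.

fs/2 = 29 kHz.
242.5 kHz mod fs = 10.5 kHz.
10.5 kHz ≤ fs/2 = 29 kHz, appears at 10.5 kHz.
227.5 kHz mod fs = 53.5 kHz.
53.5 kHz > fs/2 = 29 kHz, folds to fs − 53.5 kHz = 4.5 kHz.
57 kHz > fs/2 = 29 kHz, folds to fs − 57 kHz = 1 kHz.
62.5 kHz mod fs = 4.5 kHz.
4.5 kHz ≤ fs/2 = 29 kHz, appears at 4.5 kHz.
Distinct values: {1 kHz, 4.5 kHz, 10.5 kHz}.

1 kHz, 4.5 kHz, 10.5 kHz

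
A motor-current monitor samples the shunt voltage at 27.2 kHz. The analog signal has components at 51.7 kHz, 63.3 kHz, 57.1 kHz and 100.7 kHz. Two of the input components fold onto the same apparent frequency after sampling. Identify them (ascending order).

51.7 kHz, 57.1 kHz

fs/2 = 13.6 kHz.
51.7 kHz mod fs = 24.5 kHz.
24.5 kHz > fs/2 = 13.6 kHz, folds to fs − 24.5 kHz = 2.7 kHz.
63.3 kHz mod fs = 8.9 kHz.
8.9 kHz ≤ fs/2 = 13.6 kHz, appears at 8.9 kHz.
57.1 kHz mod fs = 2.7 kHz.
2.7 kHz ≤ fs/2 = 13.6 kHz, appears at 2.7 kHz.
100.7 kHz mod fs = 19.1 kHz.
19.1 kHz > fs/2 = 13.6 kHz, folds to fs − 19.1 kHz = 8.1 kHz.
51.7 kHz and 57.1 kHz both map to 2.7 kHz.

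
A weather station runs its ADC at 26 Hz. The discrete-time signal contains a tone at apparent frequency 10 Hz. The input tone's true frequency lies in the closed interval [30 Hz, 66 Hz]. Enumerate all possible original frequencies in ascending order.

Frequencies that alias to 10 Hz are k·fs ± 10 Hz for integer k ≥ 0.
k=0: 10 Hz.
k=1: 16 Hz, 36 Hz.
k=2: 42 Hz, 62 Hz.
k=3: 68 Hz, 88 Hz.
Within [30 Hz, 66 Hz]: 36 Hz, 42 Hz, 62 Hz.

36 Hz, 42 Hz, 62 Hz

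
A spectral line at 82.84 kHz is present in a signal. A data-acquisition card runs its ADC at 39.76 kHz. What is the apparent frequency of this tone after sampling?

3.32 kHz

82.84 kHz mod fs = 3.32 kHz.
3.32 kHz ≤ fs/2 = 19.88 kHz, appears at 3.32 kHz.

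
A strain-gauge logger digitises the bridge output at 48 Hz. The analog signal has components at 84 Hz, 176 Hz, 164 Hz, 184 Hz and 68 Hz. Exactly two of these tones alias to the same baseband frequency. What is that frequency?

20 Hz

fs/2 = 24 Hz.
84 Hz mod fs = 36 Hz.
36 Hz > fs/2 = 24 Hz, folds to fs − 36 Hz = 12 Hz.
176 Hz mod fs = 32 Hz.
32 Hz > fs/2 = 24 Hz, folds to fs − 32 Hz = 16 Hz.
164 Hz mod fs = 20 Hz.
20 Hz ≤ fs/2 = 24 Hz, appears at 20 Hz.
184 Hz mod fs = 40 Hz.
40 Hz > fs/2 = 24 Hz, folds to fs − 40 Hz = 8 Hz.
68 Hz mod fs = 20 Hz.
20 Hz ≤ fs/2 = 24 Hz, appears at 20 Hz.
68 Hz and 164 Hz both map to 20 Hz.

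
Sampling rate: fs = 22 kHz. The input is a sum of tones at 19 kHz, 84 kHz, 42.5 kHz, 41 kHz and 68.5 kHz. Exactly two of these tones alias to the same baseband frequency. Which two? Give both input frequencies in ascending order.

19 kHz, 41 kHz

fs/2 = 11 kHz.
19 kHz > fs/2 = 11 kHz, folds to fs − 19 kHz = 3 kHz.
84 kHz mod fs = 18 kHz.
18 kHz > fs/2 = 11 kHz, folds to fs − 18 kHz = 4 kHz.
42.5 kHz mod fs = 20.5 kHz.
20.5 kHz > fs/2 = 11 kHz, folds to fs − 20.5 kHz = 1.5 kHz.
41 kHz mod fs = 19 kHz.
19 kHz > fs/2 = 11 kHz, folds to fs − 19 kHz = 3 kHz.
68.5 kHz mod fs = 2.5 kHz.
2.5 kHz ≤ fs/2 = 11 kHz, appears at 2.5 kHz.
19 kHz and 41 kHz both map to 3 kHz.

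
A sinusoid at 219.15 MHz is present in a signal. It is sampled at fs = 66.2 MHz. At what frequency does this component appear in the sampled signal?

20.55 MHz

219.15 MHz mod fs = 20.55 MHz.
20.55 MHz ≤ fs/2 = 33.1 MHz, appears at 20.55 MHz.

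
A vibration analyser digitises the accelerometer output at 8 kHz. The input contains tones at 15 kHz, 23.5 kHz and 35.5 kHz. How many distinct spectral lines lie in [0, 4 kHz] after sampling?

3

fs/2 = 4 kHz.
15 kHz mod fs = 7 kHz.
7 kHz > fs/2 = 4 kHz, folds to fs − 7 kHz = 1 kHz.
23.5 kHz mod fs = 7.5 kHz.
7.5 kHz > fs/2 = 4 kHz, folds to fs − 7.5 kHz = 0.5 kHz.
35.5 kHz mod fs = 3.5 kHz.
3.5 kHz ≤ fs/2 = 4 kHz, appears at 3.5 kHz.
Distinct values: {0.5 kHz, 1 kHz, 3.5 kHz} → 3.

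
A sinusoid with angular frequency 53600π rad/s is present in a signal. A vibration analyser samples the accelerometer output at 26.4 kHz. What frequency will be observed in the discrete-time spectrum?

0.4 kHz

ω = 53600π rad/s → f = ω/(2π) = 26800 Hz = 26.8 kHz.
26.8 kHz mod fs = 0.4 kHz.
0.4 kHz ≤ fs/2 = 13.2 kHz, appears at 0.4 kHz.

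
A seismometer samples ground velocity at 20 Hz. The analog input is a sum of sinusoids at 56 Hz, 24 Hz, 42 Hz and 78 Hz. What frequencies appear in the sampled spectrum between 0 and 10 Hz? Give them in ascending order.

2 Hz, 4 Hz

fs/2 = 10 Hz.
56 Hz mod fs = 16 Hz.
16 Hz > fs/2 = 10 Hz, folds to fs − 16 Hz = 4 Hz.
24 Hz mod fs = 4 Hz.
4 Hz ≤ fs/2 = 10 Hz, appears at 4 Hz.
42 Hz mod fs = 2 Hz.
2 Hz ≤ fs/2 = 10 Hz, appears at 2 Hz.
78 Hz mod fs = 18 Hz.
18 Hz > fs/2 = 10 Hz, folds to fs − 18 Hz = 2 Hz.
Distinct values: {2 Hz, 4 Hz}.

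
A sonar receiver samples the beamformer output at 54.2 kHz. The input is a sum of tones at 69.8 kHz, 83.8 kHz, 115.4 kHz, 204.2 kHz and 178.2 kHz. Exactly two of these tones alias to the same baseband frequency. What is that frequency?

fs/2 = 27.1 kHz.
69.8 kHz mod fs = 15.6 kHz.
15.6 kHz ≤ fs/2 = 27.1 kHz, appears at 15.6 kHz.
83.8 kHz mod fs = 29.6 kHz.
29.6 kHz > fs/2 = 27.1 kHz, folds to fs − 29.6 kHz = 24.6 kHz.
115.4 kHz mod fs = 7 kHz.
7 kHz ≤ fs/2 = 27.1 kHz, appears at 7 kHz.
204.2 kHz mod fs = 41.6 kHz.
41.6 kHz > fs/2 = 27.1 kHz, folds to fs − 41.6 kHz = 12.6 kHz.
178.2 kHz mod fs = 15.6 kHz.
15.6 kHz ≤ fs/2 = 27.1 kHz, appears at 15.6 kHz.
69.8 kHz and 178.2 kHz both map to 15.6 kHz.

15.6 kHz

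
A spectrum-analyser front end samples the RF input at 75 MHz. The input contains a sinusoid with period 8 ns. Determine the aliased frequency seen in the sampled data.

25 MHz

T = 8 ns → f = 1/T = 125 MHz.
125 MHz mod fs = 50 MHz.
50 MHz > fs/2 = 37.5 MHz, folds to fs − 50 MHz = 25 MHz.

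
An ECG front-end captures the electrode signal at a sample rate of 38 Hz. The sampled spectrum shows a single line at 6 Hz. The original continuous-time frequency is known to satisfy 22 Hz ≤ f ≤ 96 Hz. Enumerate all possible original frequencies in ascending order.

Frequencies that alias to 6 Hz are k·fs ± 6 Hz for integer k ≥ 0.
k=0: 6 Hz.
k=1: 32 Hz, 44 Hz.
k=2: 70 Hz, 82 Hz.
k=3: 108 Hz, 120 Hz.
Within [22 Hz, 96 Hz]: 32 Hz, 44 Hz, 70 Hz, 82 Hz.

32 Hz, 44 Hz, 70 Hz, 82 Hz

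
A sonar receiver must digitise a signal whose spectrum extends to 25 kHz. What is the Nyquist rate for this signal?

Nyquist rate = 2 × 25 kHz = 50 kHz.

50 kHz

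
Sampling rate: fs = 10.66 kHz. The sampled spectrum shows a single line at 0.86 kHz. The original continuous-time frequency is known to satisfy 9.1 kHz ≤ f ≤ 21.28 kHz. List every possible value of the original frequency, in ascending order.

Frequencies that alias to 0.86 kHz are k·fs ± 0.86 kHz for integer k ≥ 0.
k=0: 0.86 kHz.
k=1: 9.8 kHz, 11.52 kHz.
k=2: 20.46 kHz, 22.18 kHz.
k=3: 31.12 kHz, 32.84 kHz.
Within [9.1 kHz, 21.28 kHz]: 9.8 kHz, 11.52 kHz, 20.46 kHz.

9.8 kHz, 11.52 kHz, 20.46 kHz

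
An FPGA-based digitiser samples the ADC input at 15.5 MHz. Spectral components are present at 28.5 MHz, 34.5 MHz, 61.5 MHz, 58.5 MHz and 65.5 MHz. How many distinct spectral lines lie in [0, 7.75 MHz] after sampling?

fs/2 = 7.75 MHz.
28.5 MHz mod fs = 13 MHz.
13 MHz > fs/2 = 7.75 MHz, folds to fs − 13 MHz = 2.5 MHz.
34.5 MHz mod fs = 3.5 MHz.
3.5 MHz ≤ fs/2 = 7.75 MHz, appears at 3.5 MHz.
61.5 MHz mod fs = 15 MHz.
15 MHz > fs/2 = 7.75 MHz, folds to fs − 15 MHz = 0.5 MHz.
58.5 MHz mod fs = 12 MHz.
12 MHz > fs/2 = 7.75 MHz, folds to fs − 12 MHz = 3.5 MHz.
65.5 MHz mod fs = 3.5 MHz.
3.5 MHz ≤ fs/2 = 7.75 MHz, appears at 3.5 MHz.
Distinct values: {0.5 MHz, 2.5 MHz, 3.5 MHz} → 3.

3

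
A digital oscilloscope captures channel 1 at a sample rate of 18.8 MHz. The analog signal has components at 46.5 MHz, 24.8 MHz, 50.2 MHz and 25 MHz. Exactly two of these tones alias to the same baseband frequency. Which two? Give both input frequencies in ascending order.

fs/2 = 9.4 MHz.
46.5 MHz mod fs = 8.9 MHz.
8.9 MHz ≤ fs/2 = 9.4 MHz, appears at 8.9 MHz.
24.8 MHz mod fs = 6 MHz.
6 MHz ≤ fs/2 = 9.4 MHz, appears at 6 MHz.
50.2 MHz mod fs = 12.6 MHz.
12.6 MHz > fs/2 = 9.4 MHz, folds to fs − 12.6 MHz = 6.2 MHz.
25 MHz mod fs = 6.2 MHz.
6.2 MHz ≤ fs/2 = 9.4 MHz, appears at 6.2 MHz.
25 MHz and 50.2 MHz both map to 6.2 MHz.

25 MHz, 50.2 MHz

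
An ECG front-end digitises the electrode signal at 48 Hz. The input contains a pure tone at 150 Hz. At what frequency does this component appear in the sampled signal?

6 Hz

150 Hz mod fs = 6 Hz.
6 Hz ≤ fs/2 = 24 Hz, appears at 6 Hz.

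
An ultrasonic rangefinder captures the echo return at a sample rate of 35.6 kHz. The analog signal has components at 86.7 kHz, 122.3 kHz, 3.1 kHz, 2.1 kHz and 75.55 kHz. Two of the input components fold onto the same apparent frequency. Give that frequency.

15.5 kHz

fs/2 = 17.8 kHz.
86.7 kHz mod fs = 15.5 kHz.
15.5 kHz ≤ fs/2 = 17.8 kHz, appears at 15.5 kHz.
122.3 kHz mod fs = 15.5 kHz.
15.5 kHz ≤ fs/2 = 17.8 kHz, appears at 15.5 kHz.
3.1 kHz ≤ fs/2 = 17.8 kHz, passes unchanged.
2.1 kHz ≤ fs/2 = 17.8 kHz, passes unchanged.
75.55 kHz mod fs = 4.35 kHz.
4.35 kHz ≤ fs/2 = 17.8 kHz, appears at 4.35 kHz.
86.7 kHz and 122.3 kHz both map to 15.5 kHz.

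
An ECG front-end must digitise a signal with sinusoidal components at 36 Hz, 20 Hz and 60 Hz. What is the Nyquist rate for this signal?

Highest-frequency component: 60 Hz.
Nyquist rate = 2 × 60 Hz = 120 Hz.

120 Hz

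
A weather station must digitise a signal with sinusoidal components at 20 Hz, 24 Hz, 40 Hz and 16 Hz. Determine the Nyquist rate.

Highest-frequency component: 40 Hz.
Nyquist rate = 2 × 40 Hz = 80 Hz.

80 Hz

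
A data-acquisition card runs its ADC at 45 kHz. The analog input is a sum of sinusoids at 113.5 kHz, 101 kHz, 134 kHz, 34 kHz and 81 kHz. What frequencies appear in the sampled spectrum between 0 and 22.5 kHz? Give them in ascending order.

fs/2 = 22.5 kHz.
113.5 kHz mod fs = 23.5 kHz.
23.5 kHz > fs/2 = 22.5 kHz, folds to fs − 23.5 kHz = 21.5 kHz.
101 kHz mod fs = 11 kHz.
11 kHz ≤ fs/2 = 22.5 kHz, appears at 11 kHz.
134 kHz mod fs = 44 kHz.
44 kHz > fs/2 = 22.5 kHz, folds to fs − 44 kHz = 1 kHz.
34 kHz > fs/2 = 22.5 kHz, folds to fs − 34 kHz = 11 kHz.
81 kHz mod fs = 36 kHz.
36 kHz > fs/2 = 22.5 kHz, folds to fs − 36 kHz = 9 kHz.
Distinct values: {1 kHz, 9 kHz, 11 kHz, 21.5 kHz}.

1 kHz, 9 kHz, 11 kHz, 21.5 kHz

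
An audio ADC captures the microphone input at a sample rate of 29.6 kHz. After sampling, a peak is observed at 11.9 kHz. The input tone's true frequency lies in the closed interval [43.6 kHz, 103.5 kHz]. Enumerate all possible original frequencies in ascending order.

47.3 kHz, 71.1 kHz, 76.9 kHz, 100.7 kHz

Frequencies that alias to 11.9 kHz are k·fs ± 11.9 kHz for integer k ≥ 0.
k=0: 11.9 kHz.
k=1: 17.7 kHz, 41.5 kHz.
k=2: 47.3 kHz, 71.1 kHz.
k=3: 76.9 kHz, 100.7 kHz.
k=4: 106.5 kHz, 130.3 kHz.
Within [43.6 kHz, 103.5 kHz]: 47.3 kHz, 71.1 kHz, 76.9 kHz, 100.7 kHz.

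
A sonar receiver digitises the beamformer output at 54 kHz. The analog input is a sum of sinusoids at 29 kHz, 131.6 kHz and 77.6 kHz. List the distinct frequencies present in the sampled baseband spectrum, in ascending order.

23.6 kHz, 25 kHz

fs/2 = 27 kHz.
29 kHz > fs/2 = 27 kHz, folds to fs − 29 kHz = 25 kHz.
131.6 kHz mod fs = 23.6 kHz.
23.6 kHz ≤ fs/2 = 27 kHz, appears at 23.6 kHz.
77.6 kHz mod fs = 23.6 kHz.
23.6 kHz ≤ fs/2 = 27 kHz, appears at 23.6 kHz.
Distinct values: {23.6 kHz, 25 kHz}.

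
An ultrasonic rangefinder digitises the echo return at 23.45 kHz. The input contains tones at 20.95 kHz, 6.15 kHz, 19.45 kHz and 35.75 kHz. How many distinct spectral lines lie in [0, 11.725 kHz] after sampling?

fs/2 = 11.725 kHz.
20.95 kHz > fs/2 = 11.725 kHz, folds to fs − 20.95 kHz = 2.5 kHz.
6.15 kHz ≤ fs/2 = 11.725 kHz, passes unchanged.
19.45 kHz > fs/2 = 11.725 kHz, folds to fs − 19.45 kHz = 4 kHz.
35.75 kHz mod fs = 12.3 kHz.
12.3 kHz > fs/2 = 11.725 kHz, folds to fs − 12.3 kHz = 11.15 kHz.
Distinct values: {2.5 kHz, 4 kHz, 6.15 kHz, 11.15 kHz} → 4.

4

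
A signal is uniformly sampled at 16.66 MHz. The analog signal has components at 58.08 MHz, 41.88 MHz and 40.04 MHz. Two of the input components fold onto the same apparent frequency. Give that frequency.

8.1 MHz

fs/2 = 8.33 MHz.
58.08 MHz mod fs = 8.1 MHz.
8.1 MHz ≤ fs/2 = 8.33 MHz, appears at 8.1 MHz.
41.88 MHz mod fs = 8.56 MHz.
8.56 MHz > fs/2 = 8.33 MHz, folds to fs − 8.56 MHz = 8.1 MHz.
40.04 MHz mod fs = 6.72 MHz.
6.72 MHz ≤ fs/2 = 8.33 MHz, appears at 6.72 MHz.
41.88 MHz and 58.08 MHz both map to 8.1 MHz.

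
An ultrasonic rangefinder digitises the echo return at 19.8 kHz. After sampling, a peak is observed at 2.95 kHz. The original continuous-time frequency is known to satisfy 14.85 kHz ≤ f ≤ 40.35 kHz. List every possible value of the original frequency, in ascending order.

Frequencies that alias to 2.95 kHz are k·fs ± 2.95 kHz for integer k ≥ 0.
k=0: 2.95 kHz.
k=1: 16.85 kHz, 22.75 kHz.
k=2: 36.65 kHz, 42.55 kHz.
k=3: 56.45 kHz, 62.35 kHz.
Within [14.85 kHz, 40.35 kHz]: 16.85 kHz, 22.75 kHz, 36.65 kHz.

16.85 kHz, 22.75 kHz, 36.65 kHz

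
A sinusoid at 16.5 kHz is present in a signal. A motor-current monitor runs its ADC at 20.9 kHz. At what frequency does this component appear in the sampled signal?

16.5 kHz > fs/2 = 10.45 kHz, folds to fs − 16.5 kHz = 4.4 kHz.

4.4 kHz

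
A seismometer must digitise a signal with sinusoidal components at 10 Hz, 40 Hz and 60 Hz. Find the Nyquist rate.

120 Hz

Highest-frequency component: 60 Hz.
Nyquist rate = 2 × 60 Hz = 120 Hz.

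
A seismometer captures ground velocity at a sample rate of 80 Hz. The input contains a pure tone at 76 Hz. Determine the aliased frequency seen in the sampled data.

76 Hz > fs/2 = 40 Hz, folds to fs − 76 Hz = 4 Hz.

4 Hz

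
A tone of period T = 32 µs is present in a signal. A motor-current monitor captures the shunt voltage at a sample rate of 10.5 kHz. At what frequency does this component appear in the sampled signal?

0.25 kHz

T = 32 µs → f = 1/T = 31.25 kHz.
31.25 kHz mod fs = 10.25 kHz.
10.25 kHz > fs/2 = 5.25 kHz, folds to fs − 10.25 kHz = 0.25 kHz.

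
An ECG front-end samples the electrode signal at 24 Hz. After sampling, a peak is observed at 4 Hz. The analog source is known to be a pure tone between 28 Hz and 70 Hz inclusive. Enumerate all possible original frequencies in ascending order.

28 Hz, 44 Hz, 52 Hz, 68 Hz

Frequencies that alias to 4 Hz are k·fs ± 4 Hz for integer k ≥ 0.
k=0: 4 Hz.
k=1: 20 Hz, 28 Hz.
k=2: 44 Hz, 52 Hz.
k=3: 68 Hz, 76 Hz.
k=4: 92 Hz, 100 Hz.
Within [28 Hz, 70 Hz]: 28 Hz, 44 Hz, 52 Hz, 68 Hz.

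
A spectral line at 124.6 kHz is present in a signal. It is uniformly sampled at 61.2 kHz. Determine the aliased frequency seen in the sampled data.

2.2 kHz

124.6 kHz mod fs = 2.2 kHz.
2.2 kHz ≤ fs/2 = 30.6 kHz, appears at 2.2 kHz.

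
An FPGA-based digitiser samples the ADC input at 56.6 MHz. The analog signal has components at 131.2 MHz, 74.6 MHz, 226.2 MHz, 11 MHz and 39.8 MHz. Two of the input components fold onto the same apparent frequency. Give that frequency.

fs/2 = 28.3 MHz.
131.2 MHz mod fs = 18 MHz.
18 MHz ≤ fs/2 = 28.3 MHz, appears at 18 MHz.
74.6 MHz mod fs = 18 MHz.
18 MHz ≤ fs/2 = 28.3 MHz, appears at 18 MHz.
226.2 MHz mod fs = 56.4 MHz.
56.4 MHz > fs/2 = 28.3 MHz, folds to fs − 56.4 MHz = 0.2 MHz.
11 MHz ≤ fs/2 = 28.3 MHz, passes unchanged.
39.8 MHz > fs/2 = 28.3 MHz, folds to fs − 39.8 MHz = 16.8 MHz.
74.6 MHz and 131.2 MHz both map to 18 MHz.

18 MHz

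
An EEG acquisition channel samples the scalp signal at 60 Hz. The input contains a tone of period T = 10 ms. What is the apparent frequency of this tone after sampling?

20 Hz

T = 10 ms → f = 1/T = 100 Hz.
100 Hz mod fs = 40 Hz.
40 Hz > fs/2 = 30 Hz, folds to fs − 40 Hz = 20 Hz.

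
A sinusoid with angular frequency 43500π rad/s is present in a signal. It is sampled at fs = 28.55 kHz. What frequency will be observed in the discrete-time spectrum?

ω = 43500π rad/s → f = ω/(2π) = 21750 Hz = 21.75 kHz.
21.75 kHz > fs/2 = 14.275 kHz, folds to fs − 21.75 kHz = 6.8 kHz.

6.8 kHz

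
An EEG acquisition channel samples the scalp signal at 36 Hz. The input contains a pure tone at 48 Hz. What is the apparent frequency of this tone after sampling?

12 Hz

48 Hz mod fs = 12 Hz.
12 Hz ≤ fs/2 = 18 Hz, appears at 12 Hz.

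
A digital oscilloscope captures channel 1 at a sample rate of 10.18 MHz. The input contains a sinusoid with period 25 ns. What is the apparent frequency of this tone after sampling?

T = 25 ns → f = 1/T = 40 MHz.
40 MHz mod fs = 9.46 MHz.
9.46 MHz > fs/2 = 5.09 MHz, folds to fs − 9.46 MHz = 0.72 MHz.

0.72 MHz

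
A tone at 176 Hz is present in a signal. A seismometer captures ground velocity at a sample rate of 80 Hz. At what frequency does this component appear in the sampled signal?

16 Hz

176 Hz mod fs = 16 Hz.
16 Hz ≤ fs/2 = 40 Hz, appears at 16 Hz.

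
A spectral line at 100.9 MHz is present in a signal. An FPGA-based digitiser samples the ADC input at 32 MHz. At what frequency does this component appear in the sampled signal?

4.9 MHz

100.9 MHz mod fs = 4.9 MHz.
4.9 MHz ≤ fs/2 = 16 MHz, appears at 4.9 MHz.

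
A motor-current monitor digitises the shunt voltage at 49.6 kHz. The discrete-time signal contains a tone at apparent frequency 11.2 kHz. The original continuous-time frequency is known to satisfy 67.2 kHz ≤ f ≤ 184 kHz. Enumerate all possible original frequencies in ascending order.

88 kHz, 110.4 kHz, 137.6 kHz, 160 kHz

Frequencies that alias to 11.2 kHz are k·fs ± 11.2 kHz for integer k ≥ 0.
k=0: 11.2 kHz.
k=1: 38.4 kHz, 60.8 kHz.
k=2: 88 kHz, 110.4 kHz.
k=3: 137.6 kHz, 160 kHz.
k=4: 187.2 kHz, 209.6 kHz.
Within [67.2 kHz, 184 kHz]: 88 kHz, 110.4 kHz, 137.6 kHz, 160 kHz.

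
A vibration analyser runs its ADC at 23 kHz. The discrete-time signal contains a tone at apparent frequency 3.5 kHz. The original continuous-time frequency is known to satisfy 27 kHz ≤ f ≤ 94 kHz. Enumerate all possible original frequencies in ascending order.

Frequencies that alias to 3.5 kHz are k·fs ± 3.5 kHz for integer k ≥ 0.
k=0: 3.5 kHz.
k=1: 19.5 kHz, 26.5 kHz.
k=2: 42.5 kHz, 49.5 kHz.
k=3: 65.5 kHz, 72.5 kHz.
k=4: 88.5 kHz, 95.5 kHz.
k=5: 111.5 kHz, 118.5 kHz.
Within [27 kHz, 94 kHz]: 42.5 kHz, 49.5 kHz, 65.5 kHz, 72.5 kHz, 88.5 kHz.

42.5 kHz, 49.5 kHz, 65.5 kHz, 72.5 kHz, 88.5 kHz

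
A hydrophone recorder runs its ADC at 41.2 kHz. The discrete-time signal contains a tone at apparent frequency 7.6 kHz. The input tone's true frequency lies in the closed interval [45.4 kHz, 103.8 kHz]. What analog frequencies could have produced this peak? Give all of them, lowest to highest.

Frequencies that alias to 7.6 kHz are k·fs ± 7.6 kHz for integer k ≥ 0.
k=0: 7.6 kHz.
k=1: 33.6 kHz, 48.8 kHz.
k=2: 74.8 kHz, 90 kHz.
k=3: 116 kHz, 131.2 kHz.
Within [45.4 kHz, 103.8 kHz]: 48.8 kHz, 74.8 kHz, 90 kHz.

48.8 kHz, 74.8 kHz, 90 kHz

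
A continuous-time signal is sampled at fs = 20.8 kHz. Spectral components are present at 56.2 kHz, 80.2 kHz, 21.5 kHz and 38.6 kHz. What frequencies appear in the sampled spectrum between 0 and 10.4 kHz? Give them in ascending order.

0.7 kHz, 3 kHz, 6.2 kHz

fs/2 = 10.4 kHz.
56.2 kHz mod fs = 14.6 kHz.
14.6 kHz > fs/2 = 10.4 kHz, folds to fs − 14.6 kHz = 6.2 kHz.
80.2 kHz mod fs = 17.8 kHz.
17.8 kHz > fs/2 = 10.4 kHz, folds to fs − 17.8 kHz = 3 kHz.
21.5 kHz mod fs = 0.7 kHz.
0.7 kHz ≤ fs/2 = 10.4 kHz, appears at 0.7 kHz.
38.6 kHz mod fs = 17.8 kHz.
17.8 kHz > fs/2 = 10.4 kHz, folds to fs − 17.8 kHz = 3 kHz.
Distinct values: {0.7 kHz, 3 kHz, 6.2 kHz}.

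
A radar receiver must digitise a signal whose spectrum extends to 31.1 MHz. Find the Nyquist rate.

62.2 MHz

Nyquist rate = 2 × 31.1 MHz = 62.2 MHz.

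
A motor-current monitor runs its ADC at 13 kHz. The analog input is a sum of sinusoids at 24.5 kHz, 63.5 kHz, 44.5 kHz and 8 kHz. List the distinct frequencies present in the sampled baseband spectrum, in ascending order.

1.5 kHz, 5 kHz, 5.5 kHz

fs/2 = 6.5 kHz.
24.5 kHz mod fs = 11.5 kHz.
11.5 kHz > fs/2 = 6.5 kHz, folds to fs − 11.5 kHz = 1.5 kHz.
63.5 kHz mod fs = 11.5 kHz.
11.5 kHz > fs/2 = 6.5 kHz, folds to fs − 11.5 kHz = 1.5 kHz.
44.5 kHz mod fs = 5.5 kHz.
5.5 kHz ≤ fs/2 = 6.5 kHz, appears at 5.5 kHz.
8 kHz > fs/2 = 6.5 kHz, folds to fs − 8 kHz = 5 kHz.
Distinct values: {1.5 kHz, 5 kHz, 5.5 kHz}.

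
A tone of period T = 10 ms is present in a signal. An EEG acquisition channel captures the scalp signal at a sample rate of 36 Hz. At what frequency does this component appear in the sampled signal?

8 Hz

T = 10 ms → f = 1/T = 100 Hz.
100 Hz mod fs = 28 Hz.
28 Hz > fs/2 = 18 Hz, folds to fs − 28 Hz = 8 Hz.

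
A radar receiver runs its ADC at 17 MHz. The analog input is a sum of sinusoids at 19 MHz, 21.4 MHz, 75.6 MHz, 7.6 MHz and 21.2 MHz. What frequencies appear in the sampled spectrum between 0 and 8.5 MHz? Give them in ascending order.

fs/2 = 8.5 MHz.
19 MHz mod fs = 2 MHz.
2 MHz ≤ fs/2 = 8.5 MHz, appears at 2 MHz.
21.4 MHz mod fs = 4.4 MHz.
4.4 MHz ≤ fs/2 = 8.5 MHz, appears at 4.4 MHz.
75.6 MHz mod fs = 7.6 MHz.
7.6 MHz ≤ fs/2 = 8.5 MHz, appears at 7.6 MHz.
7.6 MHz ≤ fs/2 = 8.5 MHz, passes unchanged.
21.2 MHz mod fs = 4.2 MHz.
4.2 MHz ≤ fs/2 = 8.5 MHz, appears at 4.2 MHz.
Distinct values: {2 MHz, 4.2 MHz, 4.4 MHz, 7.6 MHz}.

2 MHz, 4.2 MHz, 4.4 MHz, 7.6 MHz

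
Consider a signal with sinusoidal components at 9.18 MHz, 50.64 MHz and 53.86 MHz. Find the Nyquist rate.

107.72 MHz

Highest-frequency component: 53.86 MHz.
Nyquist rate = 2 × 53.86 MHz = 107.72 MHz.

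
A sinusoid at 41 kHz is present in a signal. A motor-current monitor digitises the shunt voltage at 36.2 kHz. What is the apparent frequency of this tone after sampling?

4.8 kHz

41 kHz mod fs = 4.8 kHz.
4.8 kHz ≤ fs/2 = 18.1 kHz, appears at 4.8 kHz.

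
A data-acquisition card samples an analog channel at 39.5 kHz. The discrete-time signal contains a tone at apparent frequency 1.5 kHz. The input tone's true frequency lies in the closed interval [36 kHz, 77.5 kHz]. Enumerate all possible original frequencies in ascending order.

38 kHz, 41 kHz, 77.5 kHz

Frequencies that alias to 1.5 kHz are k·fs ± 1.5 kHz for integer k ≥ 0.
k=0: 1.5 kHz.
k=1: 38 kHz, 41 kHz.
k=2: 77.5 kHz, 80.5 kHz.
k=3: 117 kHz, 120 kHz.
Within [36 kHz, 77.5 kHz]: 38 kHz, 41 kHz, 77.5 kHz.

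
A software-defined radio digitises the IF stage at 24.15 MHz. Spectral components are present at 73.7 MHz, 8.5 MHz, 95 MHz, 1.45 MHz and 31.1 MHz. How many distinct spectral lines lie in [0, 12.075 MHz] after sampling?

5

fs/2 = 12.075 MHz.
73.7 MHz mod fs = 1.25 MHz.
1.25 MHz ≤ fs/2 = 12.075 MHz, appears at 1.25 MHz.
8.5 MHz ≤ fs/2 = 12.075 MHz, passes unchanged.
95 MHz mod fs = 22.55 MHz.
22.55 MHz > fs/2 = 12.075 MHz, folds to fs − 22.55 MHz = 1.6 MHz.
1.45 MHz ≤ fs/2 = 12.075 MHz, passes unchanged.
31.1 MHz mod fs = 6.95 MHz.
6.95 MHz ≤ fs/2 = 12.075 MHz, appears at 6.95 MHz.
Distinct values: {1.25 MHz, 1.45 MHz, 1.6 MHz, 6.95 MHz, 8.5 MHz} → 5.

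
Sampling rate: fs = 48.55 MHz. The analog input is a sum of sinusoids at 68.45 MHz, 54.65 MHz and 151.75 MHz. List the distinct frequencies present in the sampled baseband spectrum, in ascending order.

6.1 MHz, 19.9 MHz

fs/2 = 24.275 MHz.
68.45 MHz mod fs = 19.9 MHz.
19.9 MHz ≤ fs/2 = 24.275 MHz, appears at 19.9 MHz.
54.65 MHz mod fs = 6.1 MHz.
6.1 MHz ≤ fs/2 = 24.275 MHz, appears at 6.1 MHz.
151.75 MHz mod fs = 6.1 MHz.
6.1 MHz ≤ fs/2 = 24.275 MHz, appears at 6.1 MHz.
Distinct values: {6.1 MHz, 19.9 MHz}.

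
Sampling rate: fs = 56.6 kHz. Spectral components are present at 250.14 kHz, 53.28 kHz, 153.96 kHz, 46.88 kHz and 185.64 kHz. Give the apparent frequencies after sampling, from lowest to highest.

3.32 kHz, 9.72 kHz, 15.84 kHz, 23.74 kHz

fs/2 = 28.3 kHz.
250.14 kHz mod fs = 23.74 kHz.
23.74 kHz ≤ fs/2 = 28.3 kHz, appears at 23.74 kHz.
53.28 kHz > fs/2 = 28.3 kHz, folds to fs − 53.28 kHz = 3.32 kHz.
153.96 kHz mod fs = 40.76 kHz.
40.76 kHz > fs/2 = 28.3 kHz, folds to fs − 40.76 kHz = 15.84 kHz.
46.88 kHz > fs/2 = 28.3 kHz, folds to fs − 46.88 kHz = 9.72 kHz.
185.64 kHz mod fs = 15.84 kHz.
15.84 kHz ≤ fs/2 = 28.3 kHz, appears at 15.84 kHz.
Distinct values: {3.32 kHz, 9.72 kHz, 15.84 kHz, 23.74 kHz}.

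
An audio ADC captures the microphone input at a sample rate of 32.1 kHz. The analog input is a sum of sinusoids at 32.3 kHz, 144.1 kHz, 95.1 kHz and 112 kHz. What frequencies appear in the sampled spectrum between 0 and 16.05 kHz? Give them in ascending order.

0.2 kHz, 1.2 kHz, 15.7 kHz

fs/2 = 16.05 kHz.
32.3 kHz mod fs = 0.2 kHz.
0.2 kHz ≤ fs/2 = 16.05 kHz, appears at 0.2 kHz.
144.1 kHz mod fs = 15.7 kHz.
15.7 kHz ≤ fs/2 = 16.05 kHz, appears at 15.7 kHz.
95.1 kHz mod fs = 30.9 kHz.
30.9 kHz > fs/2 = 16.05 kHz, folds to fs − 30.9 kHz = 1.2 kHz.
112 kHz mod fs = 15.7 kHz.
15.7 kHz ≤ fs/2 = 16.05 kHz, appears at 15.7 kHz.
Distinct values: {0.2 kHz, 1.2 kHz, 15.7 kHz}.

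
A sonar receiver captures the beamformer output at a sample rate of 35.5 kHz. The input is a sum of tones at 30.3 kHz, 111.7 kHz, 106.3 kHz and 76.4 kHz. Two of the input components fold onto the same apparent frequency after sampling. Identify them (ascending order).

fs/2 = 17.75 kHz.
30.3 kHz > fs/2 = 17.75 kHz, folds to fs − 30.3 kHz = 5.2 kHz.
111.7 kHz mod fs = 5.2 kHz.
5.2 kHz ≤ fs/2 = 17.75 kHz, appears at 5.2 kHz.
106.3 kHz mod fs = 35.3 kHz.
35.3 kHz > fs/2 = 17.75 kHz, folds to fs − 35.3 kHz = 0.2 kHz.
76.4 kHz mod fs = 5.4 kHz.
5.4 kHz ≤ fs/2 = 17.75 kHz, appears at 5.4 kHz.
30.3 kHz and 111.7 kHz both map to 5.2 kHz.

30.3 kHz, 111.7 kHz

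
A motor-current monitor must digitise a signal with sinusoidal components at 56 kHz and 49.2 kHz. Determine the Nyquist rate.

Highest-frequency component: 56 kHz.
Nyquist rate = 2 × 56 kHz = 112 kHz.

112 kHz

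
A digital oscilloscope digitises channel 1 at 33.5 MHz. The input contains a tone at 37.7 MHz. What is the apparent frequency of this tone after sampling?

37.7 MHz mod fs = 4.2 MHz.
4.2 MHz ≤ fs/2 = 16.75 MHz, appears at 4.2 MHz.

4.2 MHz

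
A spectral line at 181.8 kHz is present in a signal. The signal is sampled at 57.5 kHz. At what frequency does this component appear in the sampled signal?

181.8 kHz mod fs = 9.3 kHz.
9.3 kHz ≤ fs/2 = 28.75 kHz, appears at 9.3 kHz.

9.3 kHz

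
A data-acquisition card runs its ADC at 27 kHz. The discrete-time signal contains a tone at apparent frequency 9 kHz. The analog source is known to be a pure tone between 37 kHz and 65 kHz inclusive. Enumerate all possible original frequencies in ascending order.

Frequencies that alias to 9 kHz are k·fs ± 9 kHz for integer k ≥ 0.
k=0: 9 kHz.
k=1: 18 kHz, 36 kHz.
k=2: 45 kHz, 63 kHz.
k=3: 72 kHz, 90 kHz.
Within [37 kHz, 65 kHz]: 45 kHz, 63 kHz.

45 kHz, 63 kHz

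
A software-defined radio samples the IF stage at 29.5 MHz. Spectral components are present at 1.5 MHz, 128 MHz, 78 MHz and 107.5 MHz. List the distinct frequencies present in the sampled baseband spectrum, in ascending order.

1.5 MHz, 10 MHz, 10.5 MHz

fs/2 = 14.75 MHz.
1.5 MHz ≤ fs/2 = 14.75 MHz, passes unchanged.
128 MHz mod fs = 10 MHz.
10 MHz ≤ fs/2 = 14.75 MHz, appears at 10 MHz.
78 MHz mod fs = 19 MHz.
19 MHz > fs/2 = 14.75 MHz, folds to fs − 19 MHz = 10.5 MHz.
107.5 MHz mod fs = 19 MHz.
19 MHz > fs/2 = 14.75 MHz, folds to fs − 19 MHz = 10.5 MHz.
Distinct values: {1.5 MHz, 10 MHz, 10.5 MHz}.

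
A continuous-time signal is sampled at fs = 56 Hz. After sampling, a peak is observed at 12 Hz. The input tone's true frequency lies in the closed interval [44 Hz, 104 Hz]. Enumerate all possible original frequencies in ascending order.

44 Hz, 68 Hz, 100 Hz

Frequencies that alias to 12 Hz are k·fs ± 12 Hz for integer k ≥ 0.
k=0: 12 Hz.
k=1: 44 Hz, 68 Hz.
k=2: 100 Hz, 124 Hz.
k=3: 156 Hz, 180 Hz.
Within [44 Hz, 104 Hz]: 44 Hz, 68 Hz, 100 Hz.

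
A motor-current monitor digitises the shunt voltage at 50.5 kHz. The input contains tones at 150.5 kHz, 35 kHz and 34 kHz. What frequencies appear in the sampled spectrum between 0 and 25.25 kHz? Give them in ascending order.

1 kHz, 15.5 kHz, 16.5 kHz

fs/2 = 25.25 kHz.
150.5 kHz mod fs = 49.5 kHz.
49.5 kHz > fs/2 = 25.25 kHz, folds to fs − 49.5 kHz = 1 kHz.
35 kHz > fs/2 = 25.25 kHz, folds to fs − 35 kHz = 15.5 kHz.
34 kHz > fs/2 = 25.25 kHz, folds to fs − 34 kHz = 16.5 kHz.
Distinct values: {1 kHz, 15.5 kHz, 16.5 kHz}.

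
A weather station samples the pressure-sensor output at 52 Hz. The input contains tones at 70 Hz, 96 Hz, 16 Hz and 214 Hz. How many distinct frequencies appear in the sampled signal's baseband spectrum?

fs/2 = 26 Hz.
70 Hz mod fs = 18 Hz.
18 Hz ≤ fs/2 = 26 Hz, appears at 18 Hz.
96 Hz mod fs = 44 Hz.
44 Hz > fs/2 = 26 Hz, folds to fs − 44 Hz = 8 Hz.
16 Hz ≤ fs/2 = 26 Hz, passes unchanged.
214 Hz mod fs = 6 Hz.
6 Hz ≤ fs/2 = 26 Hz, appears at 6 Hz.
Distinct values: {6 Hz, 8 Hz, 16 Hz, 18 Hz} → 4.

4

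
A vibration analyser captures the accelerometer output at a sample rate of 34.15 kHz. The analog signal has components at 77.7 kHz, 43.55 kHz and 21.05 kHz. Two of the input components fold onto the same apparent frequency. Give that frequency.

fs/2 = 17.075 kHz.
77.7 kHz mod fs = 9.4 kHz.
9.4 kHz ≤ fs/2 = 17.075 kHz, appears at 9.4 kHz.
43.55 kHz mod fs = 9.4 kHz.
9.4 kHz ≤ fs/2 = 17.075 kHz, appears at 9.4 kHz.
21.05 kHz > fs/2 = 17.075 kHz, folds to fs − 21.05 kHz = 13.1 kHz.
43.55 kHz and 77.7 kHz both map to 9.4 kHz.

9.4 kHz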